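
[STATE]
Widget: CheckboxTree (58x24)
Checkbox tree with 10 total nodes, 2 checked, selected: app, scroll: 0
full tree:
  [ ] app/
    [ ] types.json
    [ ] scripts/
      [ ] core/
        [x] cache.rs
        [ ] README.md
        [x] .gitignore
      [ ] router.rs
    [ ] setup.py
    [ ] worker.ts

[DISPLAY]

>[-] app/                                                 
   [ ] types.json                                         
   [-] scripts/                                           
     [-] core/                                            
       [x] cache.rs                                       
       [ ] README.md                                      
       [x] .gitignore                                     
     [ ] router.rs                                        
   [ ] setup.py                                           
   [ ] worker.ts                                          
                                                          
                                                          
                                                          
                                                          
                                                          
                                                          
                                                          
                                                          
                                                          
                                                          
                                                          
                                                          
                                                          
                                                          


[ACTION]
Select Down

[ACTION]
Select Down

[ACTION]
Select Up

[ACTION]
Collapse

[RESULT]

 [-] app/                                                 
>  [ ] types.json                                         
   [-] scripts/                                           
     [-] core/                                            
       [x] cache.rs                                       
       [ ] README.md                                      
       [x] .gitignore                                     
     [ ] router.rs                                        
   [ ] setup.py                                           
   [ ] worker.ts                                          
                                                          
                                                          
                                                          
                                                          
                                                          
                                                          
                                                          
                                                          
                                                          
                                                          
                                                          
                                                          
                                                          
                                                          


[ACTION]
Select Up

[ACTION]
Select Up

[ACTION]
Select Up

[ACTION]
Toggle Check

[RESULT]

>[x] app/                                                 
   [x] types.json                                         
   [x] scripts/                                           
     [x] core/                                            
       [x] cache.rs                                       
       [x] README.md                                      
       [x] .gitignore                                     
     [x] router.rs                                        
   [x] setup.py                                           
   [x] worker.ts                                          
                                                          
                                                          
                                                          
                                                          
                                                          
                                                          
                                                          
                                                          
                                                          
                                                          
                                                          
                                                          
                                                          
                                                          


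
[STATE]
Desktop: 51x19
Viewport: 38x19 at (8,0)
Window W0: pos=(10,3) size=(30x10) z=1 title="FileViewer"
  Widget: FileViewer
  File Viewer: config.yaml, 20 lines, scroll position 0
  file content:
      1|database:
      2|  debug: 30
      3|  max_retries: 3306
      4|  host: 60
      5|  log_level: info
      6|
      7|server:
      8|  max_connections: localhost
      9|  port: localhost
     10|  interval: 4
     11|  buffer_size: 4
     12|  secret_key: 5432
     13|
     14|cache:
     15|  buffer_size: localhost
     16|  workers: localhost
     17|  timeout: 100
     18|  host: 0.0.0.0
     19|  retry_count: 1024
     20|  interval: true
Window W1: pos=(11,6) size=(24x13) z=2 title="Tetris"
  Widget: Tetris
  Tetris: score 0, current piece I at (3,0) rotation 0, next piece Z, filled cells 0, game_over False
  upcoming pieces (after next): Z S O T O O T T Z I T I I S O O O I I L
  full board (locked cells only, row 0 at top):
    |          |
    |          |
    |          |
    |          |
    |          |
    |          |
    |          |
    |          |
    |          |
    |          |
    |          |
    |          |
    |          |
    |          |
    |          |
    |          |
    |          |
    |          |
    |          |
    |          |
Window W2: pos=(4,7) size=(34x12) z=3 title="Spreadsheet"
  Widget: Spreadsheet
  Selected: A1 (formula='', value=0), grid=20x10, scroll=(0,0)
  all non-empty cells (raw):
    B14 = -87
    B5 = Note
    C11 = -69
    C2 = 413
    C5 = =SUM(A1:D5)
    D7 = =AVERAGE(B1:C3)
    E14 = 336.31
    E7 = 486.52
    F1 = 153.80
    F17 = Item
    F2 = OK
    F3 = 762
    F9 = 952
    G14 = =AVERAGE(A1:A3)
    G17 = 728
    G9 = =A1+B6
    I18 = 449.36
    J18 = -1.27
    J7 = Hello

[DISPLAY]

                                      
                                      
                                      
  ┏━━━━━━━━━━━━━━━━━━━━━━━━━━━━┓      
  ┃ FileViewer                 ┃      
  ┠────────────────────────────┨      
  ┃┏━━━━━━━━━━━━━━━━━━━━━━┓   ▲┃      
━━━━━━━━━━━━━━━━━━━━━━━━━━━━━┓█┃      
readsheet                    ┃░┃      
─────────────────────────────┨░┃      
                             ┃░┃      
    A       B       C       D┃▼┃      
-----------------------------┃━┛      
      [0]       0       0    ┃        
        0       0     413    ┃        
        0       0       0    ┃        
        0       0       0    ┃        
        0Note    #CIRC!      ┃        
━━━━━━━━━━━━━━━━━━━━━━━━━━━━━┛        


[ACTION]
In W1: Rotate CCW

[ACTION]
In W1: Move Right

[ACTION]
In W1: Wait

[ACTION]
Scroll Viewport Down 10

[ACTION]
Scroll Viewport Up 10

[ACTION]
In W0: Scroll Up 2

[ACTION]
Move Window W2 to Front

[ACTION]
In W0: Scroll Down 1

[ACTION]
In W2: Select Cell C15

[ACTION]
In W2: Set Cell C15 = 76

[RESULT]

                                      
                                      
                                      
  ┏━━━━━━━━━━━━━━━━━━━━━━━━━━━━┓      
  ┃ FileViewer                 ┃      
  ┠────────────────────────────┨      
  ┃┏━━━━━━━━━━━━━━━━━━━━━━┓   ▲┃      
━━━━━━━━━━━━━━━━━━━━━━━━━━━━━┓█┃      
readsheet                    ┃░┃      
─────────────────────────────┨░┃      
: 76                         ┃░┃      
    A       B       C       D┃▼┃      
-----------------------------┃━┛      
        0       0       0    ┃        
        0       0     413    ┃        
        0       0       0    ┃        
        0       0       0    ┃        
        0Note    #CIRC!      ┃        
━━━━━━━━━━━━━━━━━━━━━━━━━━━━━┛        


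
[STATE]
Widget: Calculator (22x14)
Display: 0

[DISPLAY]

                     0
┌───┬───┬───┬───┐     
│ 7 │ 8 │ 9 │ ÷ │     
├───┼───┼───┼───┤     
│ 4 │ 5 │ 6 │ × │     
├───┼───┼───┼───┤     
│ 1 │ 2 │ 3 │ - │     
├───┼───┼───┼───┤     
│ 0 │ . │ = │ + │     
├───┼───┼───┼───┤     
│ C │ MC│ MR│ M+│     
└───┴───┴───┴───┘     
                      
                      


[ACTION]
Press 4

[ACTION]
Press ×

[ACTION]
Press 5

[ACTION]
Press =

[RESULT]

                    20
┌───┬───┬───┬───┐     
│ 7 │ 8 │ 9 │ ÷ │     
├───┼───┼───┼───┤     
│ 4 │ 5 │ 6 │ × │     
├───┼───┼───┼───┤     
│ 1 │ 2 │ 3 │ - │     
├───┼───┼───┼───┤     
│ 0 │ . │ = │ + │     
├───┼───┼───┼───┤     
│ C │ MC│ MR│ M+│     
└───┴───┴───┴───┘     
                      
                      


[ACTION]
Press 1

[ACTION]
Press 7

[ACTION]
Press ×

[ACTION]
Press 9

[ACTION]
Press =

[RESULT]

                   153
┌───┬───┬───┬───┐     
│ 7 │ 8 │ 9 │ ÷ │     
├───┼───┼───┼───┤     
│ 4 │ 5 │ 6 │ × │     
├───┼───┼───┼───┤     
│ 1 │ 2 │ 3 │ - │     
├───┼───┼───┼───┤     
│ 0 │ . │ = │ + │     
├───┼───┼───┼───┤     
│ C │ MC│ MR│ M+│     
└───┴───┴───┴───┘     
                      
                      


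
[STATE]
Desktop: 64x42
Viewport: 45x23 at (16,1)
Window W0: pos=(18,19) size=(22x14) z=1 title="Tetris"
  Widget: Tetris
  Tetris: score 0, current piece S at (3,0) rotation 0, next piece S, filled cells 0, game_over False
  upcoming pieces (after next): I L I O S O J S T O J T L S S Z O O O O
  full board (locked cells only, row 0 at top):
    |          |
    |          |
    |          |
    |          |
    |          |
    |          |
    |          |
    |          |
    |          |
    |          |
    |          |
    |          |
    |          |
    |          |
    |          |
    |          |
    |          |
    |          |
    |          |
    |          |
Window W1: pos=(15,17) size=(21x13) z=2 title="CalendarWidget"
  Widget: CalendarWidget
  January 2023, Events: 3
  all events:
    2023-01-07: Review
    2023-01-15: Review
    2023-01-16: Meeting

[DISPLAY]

                                             
                                             
                                             
                                             
                                             
                                             
                                             
                                             
                                             
                                             
                                             
                                             
                                             
                                             
                                             
                                             
━━━━━━━━━━━━━━━━━━━┓                         
 CalendarWidget    ┃                         
───────────────────┨━━━┓                     
    January 2023   ┃   ┃                     
Mo Tu We Th Fr Sa S┃───┨                     
                   ┃   ┃                     
 2  3  4  5  6  7* ┃   ┃                     


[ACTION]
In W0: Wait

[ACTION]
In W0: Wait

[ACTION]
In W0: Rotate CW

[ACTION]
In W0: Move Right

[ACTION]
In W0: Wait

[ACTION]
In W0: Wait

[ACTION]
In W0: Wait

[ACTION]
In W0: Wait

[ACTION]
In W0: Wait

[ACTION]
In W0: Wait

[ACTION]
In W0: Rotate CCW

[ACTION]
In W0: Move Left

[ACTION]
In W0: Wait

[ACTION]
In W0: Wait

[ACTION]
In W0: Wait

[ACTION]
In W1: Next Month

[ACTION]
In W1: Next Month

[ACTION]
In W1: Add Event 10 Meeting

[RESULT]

                                             
                                             
                                             
                                             
                                             
                                             
                                             
                                             
                                             
                                             
                                             
                                             
                                             
                                             
                                             
                                             
━━━━━━━━━━━━━━━━━━━┓                         
 CalendarWidget    ┃                         
───────────────────┨━━━┓                     
     March 2023    ┃   ┃                     
Mo Tu We Th Fr Sa S┃───┨                     
       1  2  3  4  ┃   ┃                     
 6  7  8  9 10* 11 ┃   ┃                     


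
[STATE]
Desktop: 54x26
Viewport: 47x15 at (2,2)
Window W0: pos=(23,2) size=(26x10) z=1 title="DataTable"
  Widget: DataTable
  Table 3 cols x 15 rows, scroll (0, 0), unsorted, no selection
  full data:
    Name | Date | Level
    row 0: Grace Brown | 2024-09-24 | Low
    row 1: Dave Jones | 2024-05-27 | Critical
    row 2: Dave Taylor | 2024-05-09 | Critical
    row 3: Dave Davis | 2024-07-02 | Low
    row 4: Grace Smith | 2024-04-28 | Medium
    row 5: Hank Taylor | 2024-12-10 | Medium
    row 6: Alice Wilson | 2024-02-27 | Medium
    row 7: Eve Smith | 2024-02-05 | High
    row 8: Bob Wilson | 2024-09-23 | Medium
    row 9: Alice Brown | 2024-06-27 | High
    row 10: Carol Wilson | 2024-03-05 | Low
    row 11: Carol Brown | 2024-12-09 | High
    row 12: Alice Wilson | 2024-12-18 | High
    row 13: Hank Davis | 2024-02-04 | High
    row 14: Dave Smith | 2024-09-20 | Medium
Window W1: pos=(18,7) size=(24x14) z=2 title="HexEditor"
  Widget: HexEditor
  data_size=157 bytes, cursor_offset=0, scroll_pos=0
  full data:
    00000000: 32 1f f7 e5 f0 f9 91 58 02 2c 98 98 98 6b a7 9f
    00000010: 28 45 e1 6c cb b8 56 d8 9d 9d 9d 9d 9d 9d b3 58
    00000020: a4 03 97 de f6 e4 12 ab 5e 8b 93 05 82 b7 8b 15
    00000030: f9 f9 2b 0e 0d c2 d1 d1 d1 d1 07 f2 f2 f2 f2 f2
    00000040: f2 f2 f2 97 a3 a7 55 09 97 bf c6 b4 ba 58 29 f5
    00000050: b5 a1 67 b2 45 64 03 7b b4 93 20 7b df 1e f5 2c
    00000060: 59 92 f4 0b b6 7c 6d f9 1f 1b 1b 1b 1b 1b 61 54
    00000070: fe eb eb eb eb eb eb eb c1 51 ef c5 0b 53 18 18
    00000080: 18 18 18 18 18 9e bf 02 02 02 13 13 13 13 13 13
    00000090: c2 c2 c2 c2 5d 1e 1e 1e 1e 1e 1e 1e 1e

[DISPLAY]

                     ┏━━━━━━━━━━━━━━━━━━━━━━━━┓
                     ┃ DataTable              ┃
                     ┠────────────────────────┨
                     ┃Name        │Date      │┃
                     ┃────────────┼──────────┼┃
                ┏━━━━━━━━━━━━━━━━━━━━━━┓09-24│┃
                ┃ HexEditor            ┃05-27│┃
                ┠──────────────────────┨05-09│┃
                ┃00000000  32 1f f7 e5 ┃07-02│┃
                ┃00000010  28 45 e1 6c ┃━━━━━━┛
                ┃00000020  a4 03 97 de ┃       
                ┃00000030  f9 f9 2b 0e ┃       
                ┃00000040  f2 f2 f2 97 ┃       
                ┃00000050  b5 a1 67 b2 ┃       
                ┃00000060  59 92 f4 0b ┃       


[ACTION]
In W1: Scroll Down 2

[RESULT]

                     ┏━━━━━━━━━━━━━━━━━━━━━━━━┓
                     ┃ DataTable              ┃
                     ┠────────────────────────┨
                     ┃Name        │Date      │┃
                     ┃────────────┼──────────┼┃
                ┏━━━━━━━━━━━━━━━━━━━━━━┓09-24│┃
                ┃ HexEditor            ┃05-27│┃
                ┠──────────────────────┨05-09│┃
                ┃00000020  a4 03 97 de ┃07-02│┃
                ┃00000030  f9 f9 2b 0e ┃━━━━━━┛
                ┃00000040  f2 f2 f2 97 ┃       
                ┃00000050  b5 a1 67 b2 ┃       
                ┃00000060  59 92 f4 0b ┃       
                ┃00000070  fe eb eb eb ┃       
                ┃00000080  18 18 18 18 ┃       


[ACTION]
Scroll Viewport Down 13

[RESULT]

                ┃00000030  f9 f9 2b 0e ┃━━━━━━┛
                ┃00000040  f2 f2 f2 97 ┃       
                ┃00000050  b5 a1 67 b2 ┃       
                ┃00000060  59 92 f4 0b ┃       
                ┃00000070  fe eb eb eb ┃       
                ┃00000080  18 18 18 18 ┃       
                ┃00000090  c2 c2 c2 c2 ┃       
                ┃                      ┃       
                ┃                      ┃       
                ┗━━━━━━━━━━━━━━━━━━━━━━┛       
                                               
                                               
                                               
                                               
                                               


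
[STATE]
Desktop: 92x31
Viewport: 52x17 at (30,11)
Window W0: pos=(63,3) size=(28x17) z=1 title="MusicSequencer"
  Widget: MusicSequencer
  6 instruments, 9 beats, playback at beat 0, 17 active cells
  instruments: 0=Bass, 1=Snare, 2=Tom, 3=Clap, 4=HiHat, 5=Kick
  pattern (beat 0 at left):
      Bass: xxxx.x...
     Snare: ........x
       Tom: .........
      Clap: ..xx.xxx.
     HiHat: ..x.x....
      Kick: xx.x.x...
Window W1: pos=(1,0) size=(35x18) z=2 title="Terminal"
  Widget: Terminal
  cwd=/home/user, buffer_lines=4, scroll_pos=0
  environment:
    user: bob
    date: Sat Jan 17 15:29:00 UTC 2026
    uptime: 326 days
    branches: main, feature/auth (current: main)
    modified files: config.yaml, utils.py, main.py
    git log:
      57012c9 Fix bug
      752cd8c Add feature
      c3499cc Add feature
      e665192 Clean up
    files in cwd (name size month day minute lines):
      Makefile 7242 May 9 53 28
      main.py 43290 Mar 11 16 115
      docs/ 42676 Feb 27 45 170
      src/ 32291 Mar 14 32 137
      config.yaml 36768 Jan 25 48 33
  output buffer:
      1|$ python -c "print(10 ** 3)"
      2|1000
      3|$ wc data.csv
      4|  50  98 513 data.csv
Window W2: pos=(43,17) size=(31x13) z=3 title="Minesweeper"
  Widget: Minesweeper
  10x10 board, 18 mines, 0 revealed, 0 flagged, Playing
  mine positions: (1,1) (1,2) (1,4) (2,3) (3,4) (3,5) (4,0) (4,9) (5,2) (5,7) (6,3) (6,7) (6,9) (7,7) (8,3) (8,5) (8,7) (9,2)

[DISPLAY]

     ┃                           ┃ HiHat··█·█····   
     ┃                           ┃  Kick██·█·█···   
     ┃                           ┃                  
     ┃                           ┃                  
     ┃                           ┃                  
     ┃                           ┃                  
━━━━━┛       ┏━━━━━━━━━━━━━━━━━━━━━━━━━━━━━┓        
             ┃ Minesweeper                 ┃        
             ┠─────────────────────────────┨━━━━━━━━
             ┃■■■■■■■■■■                   ┃        
             ┃■■■■■■■■■■                   ┃        
             ┃■■■■■■■■■■                   ┃        
             ┃■■■■■■■■■■                   ┃        
             ┃■■■■■■■■■■                   ┃        
             ┃■■■■■■■■■■                   ┃        
             ┃■■■■■■■■■■                   ┃        
             ┃■■■■■■■■■■                   ┃        


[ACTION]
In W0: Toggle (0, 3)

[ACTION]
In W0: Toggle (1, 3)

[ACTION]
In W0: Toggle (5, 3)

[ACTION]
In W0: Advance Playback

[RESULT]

     ┃                           ┃ HiHat··█·█····   
     ┃                           ┃  Kick██···█···   
     ┃                           ┃                  
     ┃                           ┃                  
     ┃                           ┃                  
     ┃                           ┃                  
━━━━━┛       ┏━━━━━━━━━━━━━━━━━━━━━━━━━━━━━┓        
             ┃ Minesweeper                 ┃        
             ┠─────────────────────────────┨━━━━━━━━
             ┃■■■■■■■■■■                   ┃        
             ┃■■■■■■■■■■                   ┃        
             ┃■■■■■■■■■■                   ┃        
             ┃■■■■■■■■■■                   ┃        
             ┃■■■■■■■■■■                   ┃        
             ┃■■■■■■■■■■                   ┃        
             ┃■■■■■■■■■■                   ┃        
             ┃■■■■■■■■■■                   ┃        


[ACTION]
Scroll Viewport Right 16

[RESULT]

                       ┃ HiHat··█·█····           ┃ 
                       ┃  Kick██···█···           ┃ 
                       ┃                          ┃ 
                       ┃                          ┃ 
                       ┃                          ┃ 
                       ┃                          ┃ 
   ┏━━━━━━━━━━━━━━━━━━━━━━━━━━━━━┓                ┃ 
   ┃ Minesweeper                 ┃                ┃ 
   ┠─────────────────────────────┨━━━━━━━━━━━━━━━━┛ 
   ┃■■■■■■■■■■                   ┃                  
   ┃■■■■■■■■■■                   ┃                  
   ┃■■■■■■■■■■                   ┃                  
   ┃■■■■■■■■■■                   ┃                  
   ┃■■■■■■■■■■                   ┃                  
   ┃■■■■■■■■■■                   ┃                  
   ┃■■■■■■■■■■                   ┃                  
   ┃■■■■■■■■■■                   ┃                  


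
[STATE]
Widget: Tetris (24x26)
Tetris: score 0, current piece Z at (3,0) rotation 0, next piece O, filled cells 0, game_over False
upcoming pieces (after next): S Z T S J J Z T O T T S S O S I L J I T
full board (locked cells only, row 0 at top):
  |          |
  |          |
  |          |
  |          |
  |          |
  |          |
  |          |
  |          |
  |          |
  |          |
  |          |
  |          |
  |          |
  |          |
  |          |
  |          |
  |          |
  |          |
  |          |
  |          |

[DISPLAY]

   ▓▓     │Next:        
    ▓▓    │▓▓           
          │▓▓           
          │             
          │             
          │             
          │Score:       
          │0            
          │             
          │             
          │             
          │             
          │             
          │             
          │             
          │             
          │             
          │             
          │             
          │             
          │             
          │             
          │             
          │             
          │             
          │             


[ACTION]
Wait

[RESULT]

          │Next:        
   ▓▓     │▓▓           
    ▓▓    │▓▓           
          │             
          │             
          │             
          │Score:       
          │0            
          │             
          │             
          │             
          │             
          │             
          │             
          │             
          │             
          │             
          │             
          │             
          │             
          │             
          │             
          │             
          │             
          │             
          │             


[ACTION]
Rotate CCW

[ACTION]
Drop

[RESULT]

          │Next:        
          │▓▓           
    ▓     │▓▓           
   ▓▓     │             
   ▓      │             
          │             
          │Score:       
          │0            
          │             
          │             
          │             
          │             
          │             
          │             
          │             
          │             
          │             
          │             
          │             
          │             
          │             
          │             
          │             
          │             
          │             
          │             


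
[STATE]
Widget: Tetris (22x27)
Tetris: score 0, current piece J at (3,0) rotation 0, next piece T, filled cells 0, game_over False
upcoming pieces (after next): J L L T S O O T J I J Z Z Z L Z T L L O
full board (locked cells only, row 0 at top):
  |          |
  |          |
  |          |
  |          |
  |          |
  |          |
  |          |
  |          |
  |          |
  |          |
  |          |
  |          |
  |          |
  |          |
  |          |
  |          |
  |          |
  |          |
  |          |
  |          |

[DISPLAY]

   █      │Next:      
   ███    │ ▒         
          │▒▒▒        
          │           
          │           
          │           
          │Score:     
          │0          
          │           
          │           
          │           
          │           
          │           
          │           
          │           
          │           
          │           
          │           
          │           
          │           
          │           
          │           
          │           
          │           
          │           
          │           
          │           


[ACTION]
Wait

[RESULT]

          │Next:      
   █      │ ▒         
   ███    │▒▒▒        
          │           
          │           
          │           
          │Score:     
          │0          
          │           
          │           
          │           
          │           
          │           
          │           
          │           
          │           
          │           
          │           
          │           
          │           
          │           
          │           
          │           
          │           
          │           
          │           
          │           


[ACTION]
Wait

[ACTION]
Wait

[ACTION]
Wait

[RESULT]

          │Next:      
          │ ▒         
          │▒▒▒        
          │           
   █      │           
   ███    │           
          │Score:     
          │0          
          │           
          │           
          │           
          │           
          │           
          │           
          │           
          │           
          │           
          │           
          │           
          │           
          │           
          │           
          │           
          │           
          │           
          │           
          │           


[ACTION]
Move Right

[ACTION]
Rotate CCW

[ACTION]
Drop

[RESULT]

          │Next:      
          │ ▒         
          │▒▒▒        
          │           
          │           
     █    │           
     █    │Score:     
    ██    │0          
          │           
          │           
          │           
          │           
          │           
          │           
          │           
          │           
          │           
          │           
          │           
          │           
          │           
          │           
          │           
          │           
          │           
          │           
          │           


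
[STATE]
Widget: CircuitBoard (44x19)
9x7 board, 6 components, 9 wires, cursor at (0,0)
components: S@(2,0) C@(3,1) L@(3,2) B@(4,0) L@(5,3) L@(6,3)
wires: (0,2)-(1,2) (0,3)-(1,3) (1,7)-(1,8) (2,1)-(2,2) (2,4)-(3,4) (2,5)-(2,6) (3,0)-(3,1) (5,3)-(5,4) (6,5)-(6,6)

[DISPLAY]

   0 1 2 3 4 5 6 7 8                        
0  [.]      ·   ·                           
            │   │                           
1           ·   ·               · ─ ·       
                                            
2   S   · ─ ·       ·   · ─ ·               
                    │                       
3   · ─ C   L       ·                       
                                            
4   B                                       
                                            
5               L ─ ·                       
                                            
6               L       · ─ ·               
Cursor: (0,0)                               
                                            
                                            
                                            
                                            


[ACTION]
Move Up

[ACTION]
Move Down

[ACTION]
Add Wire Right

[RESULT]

   0 1 2 3 4 5 6 7 8                        
0           ·   ·                           
            │   │                           
1  [.]─ ·   ·   ·               · ─ ·       
                                            
2   S   · ─ ·       ·   · ─ ·               
                    │                       
3   · ─ C   L       ·                       
                                            
4   B                                       
                                            
5               L ─ ·                       
                                            
6               L       · ─ ·               
Cursor: (1,0)                               
                                            
                                            
                                            
                                            


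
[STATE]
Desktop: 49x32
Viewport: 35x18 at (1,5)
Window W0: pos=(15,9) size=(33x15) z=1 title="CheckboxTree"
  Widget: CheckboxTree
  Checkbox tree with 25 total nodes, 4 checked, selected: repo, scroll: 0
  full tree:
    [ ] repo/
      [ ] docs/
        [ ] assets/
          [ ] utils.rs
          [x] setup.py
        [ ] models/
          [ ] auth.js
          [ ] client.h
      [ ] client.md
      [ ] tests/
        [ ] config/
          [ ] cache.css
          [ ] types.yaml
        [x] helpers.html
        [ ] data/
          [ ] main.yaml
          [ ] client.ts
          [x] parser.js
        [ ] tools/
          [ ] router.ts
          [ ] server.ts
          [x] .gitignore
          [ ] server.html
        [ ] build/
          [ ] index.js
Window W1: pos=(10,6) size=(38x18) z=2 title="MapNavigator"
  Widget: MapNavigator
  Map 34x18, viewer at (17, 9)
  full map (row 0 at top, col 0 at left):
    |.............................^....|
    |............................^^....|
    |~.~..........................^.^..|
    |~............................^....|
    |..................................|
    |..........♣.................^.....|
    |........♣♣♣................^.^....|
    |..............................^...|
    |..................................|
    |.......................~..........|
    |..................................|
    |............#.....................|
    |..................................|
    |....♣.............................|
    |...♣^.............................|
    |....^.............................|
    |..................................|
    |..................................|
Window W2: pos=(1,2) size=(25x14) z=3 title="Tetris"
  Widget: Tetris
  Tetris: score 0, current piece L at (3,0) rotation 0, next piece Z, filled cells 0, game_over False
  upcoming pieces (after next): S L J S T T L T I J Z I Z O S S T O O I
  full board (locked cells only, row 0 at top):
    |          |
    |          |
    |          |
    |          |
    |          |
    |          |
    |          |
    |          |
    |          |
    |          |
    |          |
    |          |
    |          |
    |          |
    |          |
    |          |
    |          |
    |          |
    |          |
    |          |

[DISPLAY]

┃          │Next:       ┃          
┃          │▓▓          ┃━━━━━━━━━━
┃          │ ▓▓         ┃          
┃          │            ┃──────────
┃          │            ┃..........
┃          │            ┃..........
┃          │Score:      ┃..........
┃          │0           ┃..........
┃          │            ┃..........
┃          │            ┃..........
┗━━━━━━━━━━━━━━━━━━━━━━━┛..........
         ┃ .................@.....~
         ┃ ........................
         ┃ ............#...........
         ┃ ........................
         ┃ ....♣...................
         ┃ ...♣^...................
         ┃ ....^...................


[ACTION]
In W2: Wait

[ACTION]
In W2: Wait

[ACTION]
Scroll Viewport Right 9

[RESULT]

  │Next:       ┃                   
  │▓▓          ┃━━━━━━━━━━━━━━━━━━━
  │ ▓▓         ┃                   
  │            ┃───────────────────
  │            ┃...............^.^.
  │            ┃...............^...
  │Score:      ┃...................
  │0           ┃..............^....
  │            ┃.............^.^...
  │            ┃................^..
━━━━━━━━━━━━━━━┛...................
┃ .................@.....~.........
┃ .................................
┃ ............#....................
┃ .................................
┃ ....♣............................
┃ ...♣^............................
┃ ....^............................


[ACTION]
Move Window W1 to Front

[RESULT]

  │Next:       ┃                   
┏━━━━━━━━━━━━━━━━━━━━━━━━━━━━━━━━━━
┃ MapNavigator                     
┠──────────────────────────────────
┃ ~.~..........................^.^.
┃ ~............................^...
┃ .................................
┃ ..........♣.................^....
┃ ........♣♣♣................^.^...
┃ ..............................^..
┃ .................................
┃ .................@.....~.........
┃ .................................
┃ ............#....................
┃ .................................
┃ ....♣............................
┃ ...♣^............................
┃ ....^............................


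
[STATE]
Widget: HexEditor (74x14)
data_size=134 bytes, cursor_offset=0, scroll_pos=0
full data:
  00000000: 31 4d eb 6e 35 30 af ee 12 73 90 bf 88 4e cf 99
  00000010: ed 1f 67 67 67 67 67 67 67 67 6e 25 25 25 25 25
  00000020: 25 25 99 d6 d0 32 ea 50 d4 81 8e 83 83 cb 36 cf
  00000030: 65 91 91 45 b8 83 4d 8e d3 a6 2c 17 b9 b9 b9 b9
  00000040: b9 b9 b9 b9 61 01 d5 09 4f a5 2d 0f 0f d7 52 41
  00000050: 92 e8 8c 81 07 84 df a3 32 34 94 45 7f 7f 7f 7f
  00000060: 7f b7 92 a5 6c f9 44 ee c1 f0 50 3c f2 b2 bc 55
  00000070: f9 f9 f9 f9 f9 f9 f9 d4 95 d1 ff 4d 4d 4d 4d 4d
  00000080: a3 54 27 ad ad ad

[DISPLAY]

00000000  31 4d eb 6e 35 30 af ee  12 73 90 bf 88 4e cf 99  |1M.n50...s...
00000010  ed 1f 67 67 67 67 67 67  67 67 6e 25 25 25 25 25  |..ggggggggn%%
00000020  25 25 99 d6 d0 32 ea 50  d4 81 8e 83 83 cb 36 cf  |%%...2.P.....
00000030  65 91 91 45 b8 83 4d 8e  d3 a6 2c 17 b9 b9 b9 b9  |e..E..M...,..
00000040  b9 b9 b9 b9 61 01 d5 09  4f a5 2d 0f 0f d7 52 41  |....a...O.-..
00000050  92 e8 8c 81 07 84 df a3  32 34 94 45 7f 7f 7f 7f  |........24.E.
00000060  7f b7 92 a5 6c f9 44 ee  c1 f0 50 3c f2 b2 bc 55  |....l.D...P<.
00000070  f9 f9 f9 f9 f9 f9 f9 d4  95 d1 ff 4d 4d 4d 4d 4d  |...........MM
00000080  a3 54 27 ad ad ad                                 |.T'...       
                                                                          
                                                                          
                                                                          
                                                                          
                                                                          


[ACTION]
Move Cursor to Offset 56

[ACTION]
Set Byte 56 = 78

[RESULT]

00000000  31 4d eb 6e 35 30 af ee  12 73 90 bf 88 4e cf 99  |1M.n50...s...
00000010  ed 1f 67 67 67 67 67 67  67 67 6e 25 25 25 25 25  |..ggggggggn%%
00000020  25 25 99 d6 d0 32 ea 50  d4 81 8e 83 83 cb 36 cf  |%%...2.P.....
00000030  65 91 91 45 b8 83 4d 8e  78 a6 2c 17 b9 b9 b9 b9  |e..E..M.x.,..
00000040  b9 b9 b9 b9 61 01 d5 09  4f a5 2d 0f 0f d7 52 41  |....a...O.-..
00000050  92 e8 8c 81 07 84 df a3  32 34 94 45 7f 7f 7f 7f  |........24.E.
00000060  7f b7 92 a5 6c f9 44 ee  c1 f0 50 3c f2 b2 bc 55  |....l.D...P<.
00000070  f9 f9 f9 f9 f9 f9 f9 d4  95 d1 ff 4d 4d 4d 4d 4d  |...........MM
00000080  a3 54 27 ad ad ad                                 |.T'...       
                                                                          
                                                                          
                                                                          
                                                                          
                                                                          


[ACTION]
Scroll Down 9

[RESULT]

00000080  a3 54 27 ad ad ad                                 |.T'...       
                                                                          
                                                                          
                                                                          
                                                                          
                                                                          
                                                                          
                                                                          
                                                                          
                                                                          
                                                                          
                                                                          
                                                                          
                                                                          


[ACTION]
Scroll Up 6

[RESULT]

00000020  25 25 99 d6 d0 32 ea 50  d4 81 8e 83 83 cb 36 cf  |%%...2.P.....
00000030  65 91 91 45 b8 83 4d 8e  78 a6 2c 17 b9 b9 b9 b9  |e..E..M.x.,..
00000040  b9 b9 b9 b9 61 01 d5 09  4f a5 2d 0f 0f d7 52 41  |....a...O.-..
00000050  92 e8 8c 81 07 84 df a3  32 34 94 45 7f 7f 7f 7f  |........24.E.
00000060  7f b7 92 a5 6c f9 44 ee  c1 f0 50 3c f2 b2 bc 55  |....l.D...P<.
00000070  f9 f9 f9 f9 f9 f9 f9 d4  95 d1 ff 4d 4d 4d 4d 4d  |...........MM
00000080  a3 54 27 ad ad ad                                 |.T'...       
                                                                          
                                                                          
                                                                          
                                                                          
                                                                          
                                                                          
                                                                          
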